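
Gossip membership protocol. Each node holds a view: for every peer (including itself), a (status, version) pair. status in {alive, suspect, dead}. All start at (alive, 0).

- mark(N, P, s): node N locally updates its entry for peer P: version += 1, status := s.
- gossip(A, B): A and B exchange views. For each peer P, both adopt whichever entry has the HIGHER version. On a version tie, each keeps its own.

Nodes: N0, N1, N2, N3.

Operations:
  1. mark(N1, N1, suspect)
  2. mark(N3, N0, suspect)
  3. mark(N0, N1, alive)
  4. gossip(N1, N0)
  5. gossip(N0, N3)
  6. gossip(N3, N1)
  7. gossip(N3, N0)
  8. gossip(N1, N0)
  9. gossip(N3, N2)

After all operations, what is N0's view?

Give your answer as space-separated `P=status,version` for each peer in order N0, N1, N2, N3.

Op 1: N1 marks N1=suspect -> (suspect,v1)
Op 2: N3 marks N0=suspect -> (suspect,v1)
Op 3: N0 marks N1=alive -> (alive,v1)
Op 4: gossip N1<->N0 -> N1.N0=(alive,v0) N1.N1=(suspect,v1) N1.N2=(alive,v0) N1.N3=(alive,v0) | N0.N0=(alive,v0) N0.N1=(alive,v1) N0.N2=(alive,v0) N0.N3=(alive,v0)
Op 5: gossip N0<->N3 -> N0.N0=(suspect,v1) N0.N1=(alive,v1) N0.N2=(alive,v0) N0.N3=(alive,v0) | N3.N0=(suspect,v1) N3.N1=(alive,v1) N3.N2=(alive,v0) N3.N3=(alive,v0)
Op 6: gossip N3<->N1 -> N3.N0=(suspect,v1) N3.N1=(alive,v1) N3.N2=(alive,v0) N3.N3=(alive,v0) | N1.N0=(suspect,v1) N1.N1=(suspect,v1) N1.N2=(alive,v0) N1.N3=(alive,v0)
Op 7: gossip N3<->N0 -> N3.N0=(suspect,v1) N3.N1=(alive,v1) N3.N2=(alive,v0) N3.N3=(alive,v0) | N0.N0=(suspect,v1) N0.N1=(alive,v1) N0.N2=(alive,v0) N0.N3=(alive,v0)
Op 8: gossip N1<->N0 -> N1.N0=(suspect,v1) N1.N1=(suspect,v1) N1.N2=(alive,v0) N1.N3=(alive,v0) | N0.N0=(suspect,v1) N0.N1=(alive,v1) N0.N2=(alive,v0) N0.N3=(alive,v0)
Op 9: gossip N3<->N2 -> N3.N0=(suspect,v1) N3.N1=(alive,v1) N3.N2=(alive,v0) N3.N3=(alive,v0) | N2.N0=(suspect,v1) N2.N1=(alive,v1) N2.N2=(alive,v0) N2.N3=(alive,v0)

Answer: N0=suspect,1 N1=alive,1 N2=alive,0 N3=alive,0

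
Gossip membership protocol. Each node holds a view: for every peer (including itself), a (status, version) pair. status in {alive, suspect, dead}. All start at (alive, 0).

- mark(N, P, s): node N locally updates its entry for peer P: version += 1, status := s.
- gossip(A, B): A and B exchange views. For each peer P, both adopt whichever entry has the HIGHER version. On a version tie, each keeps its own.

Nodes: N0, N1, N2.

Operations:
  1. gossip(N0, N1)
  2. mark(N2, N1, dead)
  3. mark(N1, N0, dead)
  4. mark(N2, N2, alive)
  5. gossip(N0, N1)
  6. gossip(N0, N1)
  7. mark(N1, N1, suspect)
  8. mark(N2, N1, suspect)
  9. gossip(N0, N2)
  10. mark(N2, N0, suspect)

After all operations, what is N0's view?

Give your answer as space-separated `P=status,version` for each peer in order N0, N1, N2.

Answer: N0=dead,1 N1=suspect,2 N2=alive,1

Derivation:
Op 1: gossip N0<->N1 -> N0.N0=(alive,v0) N0.N1=(alive,v0) N0.N2=(alive,v0) | N1.N0=(alive,v0) N1.N1=(alive,v0) N1.N2=(alive,v0)
Op 2: N2 marks N1=dead -> (dead,v1)
Op 3: N1 marks N0=dead -> (dead,v1)
Op 4: N2 marks N2=alive -> (alive,v1)
Op 5: gossip N0<->N1 -> N0.N0=(dead,v1) N0.N1=(alive,v0) N0.N2=(alive,v0) | N1.N0=(dead,v1) N1.N1=(alive,v0) N1.N2=(alive,v0)
Op 6: gossip N0<->N1 -> N0.N0=(dead,v1) N0.N1=(alive,v0) N0.N2=(alive,v0) | N1.N0=(dead,v1) N1.N1=(alive,v0) N1.N2=(alive,v0)
Op 7: N1 marks N1=suspect -> (suspect,v1)
Op 8: N2 marks N1=suspect -> (suspect,v2)
Op 9: gossip N0<->N2 -> N0.N0=(dead,v1) N0.N1=(suspect,v2) N0.N2=(alive,v1) | N2.N0=(dead,v1) N2.N1=(suspect,v2) N2.N2=(alive,v1)
Op 10: N2 marks N0=suspect -> (suspect,v2)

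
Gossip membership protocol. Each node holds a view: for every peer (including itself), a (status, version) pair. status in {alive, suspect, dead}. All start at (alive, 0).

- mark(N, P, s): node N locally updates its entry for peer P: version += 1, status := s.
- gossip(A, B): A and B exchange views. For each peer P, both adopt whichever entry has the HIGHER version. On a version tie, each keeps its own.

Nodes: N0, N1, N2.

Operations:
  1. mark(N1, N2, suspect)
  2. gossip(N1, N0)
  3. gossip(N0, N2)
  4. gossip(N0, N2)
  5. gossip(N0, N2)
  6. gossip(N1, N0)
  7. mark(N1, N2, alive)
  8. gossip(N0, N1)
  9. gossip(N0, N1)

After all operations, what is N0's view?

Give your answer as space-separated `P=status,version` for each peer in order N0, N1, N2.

Answer: N0=alive,0 N1=alive,0 N2=alive,2

Derivation:
Op 1: N1 marks N2=suspect -> (suspect,v1)
Op 2: gossip N1<->N0 -> N1.N0=(alive,v0) N1.N1=(alive,v0) N1.N2=(suspect,v1) | N0.N0=(alive,v0) N0.N1=(alive,v0) N0.N2=(suspect,v1)
Op 3: gossip N0<->N2 -> N0.N0=(alive,v0) N0.N1=(alive,v0) N0.N2=(suspect,v1) | N2.N0=(alive,v0) N2.N1=(alive,v0) N2.N2=(suspect,v1)
Op 4: gossip N0<->N2 -> N0.N0=(alive,v0) N0.N1=(alive,v0) N0.N2=(suspect,v1) | N2.N0=(alive,v0) N2.N1=(alive,v0) N2.N2=(suspect,v1)
Op 5: gossip N0<->N2 -> N0.N0=(alive,v0) N0.N1=(alive,v0) N0.N2=(suspect,v1) | N2.N0=(alive,v0) N2.N1=(alive,v0) N2.N2=(suspect,v1)
Op 6: gossip N1<->N0 -> N1.N0=(alive,v0) N1.N1=(alive,v0) N1.N2=(suspect,v1) | N0.N0=(alive,v0) N0.N1=(alive,v0) N0.N2=(suspect,v1)
Op 7: N1 marks N2=alive -> (alive,v2)
Op 8: gossip N0<->N1 -> N0.N0=(alive,v0) N0.N1=(alive,v0) N0.N2=(alive,v2) | N1.N0=(alive,v0) N1.N1=(alive,v0) N1.N2=(alive,v2)
Op 9: gossip N0<->N1 -> N0.N0=(alive,v0) N0.N1=(alive,v0) N0.N2=(alive,v2) | N1.N0=(alive,v0) N1.N1=(alive,v0) N1.N2=(alive,v2)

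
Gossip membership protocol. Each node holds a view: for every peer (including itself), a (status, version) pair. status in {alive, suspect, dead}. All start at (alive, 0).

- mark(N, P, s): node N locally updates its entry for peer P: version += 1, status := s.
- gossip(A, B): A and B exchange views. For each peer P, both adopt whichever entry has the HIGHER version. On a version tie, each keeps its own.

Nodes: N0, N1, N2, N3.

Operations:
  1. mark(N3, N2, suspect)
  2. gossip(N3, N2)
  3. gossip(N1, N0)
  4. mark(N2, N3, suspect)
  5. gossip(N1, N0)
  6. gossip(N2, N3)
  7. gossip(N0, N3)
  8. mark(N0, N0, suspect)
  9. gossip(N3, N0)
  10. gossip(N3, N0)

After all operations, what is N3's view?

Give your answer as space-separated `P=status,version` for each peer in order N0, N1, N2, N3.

Answer: N0=suspect,1 N1=alive,0 N2=suspect,1 N3=suspect,1

Derivation:
Op 1: N3 marks N2=suspect -> (suspect,v1)
Op 2: gossip N3<->N2 -> N3.N0=(alive,v0) N3.N1=(alive,v0) N3.N2=(suspect,v1) N3.N3=(alive,v0) | N2.N0=(alive,v0) N2.N1=(alive,v0) N2.N2=(suspect,v1) N2.N3=(alive,v0)
Op 3: gossip N1<->N0 -> N1.N0=(alive,v0) N1.N1=(alive,v0) N1.N2=(alive,v0) N1.N3=(alive,v0) | N0.N0=(alive,v0) N0.N1=(alive,v0) N0.N2=(alive,v0) N0.N3=(alive,v0)
Op 4: N2 marks N3=suspect -> (suspect,v1)
Op 5: gossip N1<->N0 -> N1.N0=(alive,v0) N1.N1=(alive,v0) N1.N2=(alive,v0) N1.N3=(alive,v0) | N0.N0=(alive,v0) N0.N1=(alive,v0) N0.N2=(alive,v0) N0.N3=(alive,v0)
Op 6: gossip N2<->N3 -> N2.N0=(alive,v0) N2.N1=(alive,v0) N2.N2=(suspect,v1) N2.N3=(suspect,v1) | N3.N0=(alive,v0) N3.N1=(alive,v0) N3.N2=(suspect,v1) N3.N3=(suspect,v1)
Op 7: gossip N0<->N3 -> N0.N0=(alive,v0) N0.N1=(alive,v0) N0.N2=(suspect,v1) N0.N3=(suspect,v1) | N3.N0=(alive,v0) N3.N1=(alive,v0) N3.N2=(suspect,v1) N3.N3=(suspect,v1)
Op 8: N0 marks N0=suspect -> (suspect,v1)
Op 9: gossip N3<->N0 -> N3.N0=(suspect,v1) N3.N1=(alive,v0) N3.N2=(suspect,v1) N3.N3=(suspect,v1) | N0.N0=(suspect,v1) N0.N1=(alive,v0) N0.N2=(suspect,v1) N0.N3=(suspect,v1)
Op 10: gossip N3<->N0 -> N3.N0=(suspect,v1) N3.N1=(alive,v0) N3.N2=(suspect,v1) N3.N3=(suspect,v1) | N0.N0=(suspect,v1) N0.N1=(alive,v0) N0.N2=(suspect,v1) N0.N3=(suspect,v1)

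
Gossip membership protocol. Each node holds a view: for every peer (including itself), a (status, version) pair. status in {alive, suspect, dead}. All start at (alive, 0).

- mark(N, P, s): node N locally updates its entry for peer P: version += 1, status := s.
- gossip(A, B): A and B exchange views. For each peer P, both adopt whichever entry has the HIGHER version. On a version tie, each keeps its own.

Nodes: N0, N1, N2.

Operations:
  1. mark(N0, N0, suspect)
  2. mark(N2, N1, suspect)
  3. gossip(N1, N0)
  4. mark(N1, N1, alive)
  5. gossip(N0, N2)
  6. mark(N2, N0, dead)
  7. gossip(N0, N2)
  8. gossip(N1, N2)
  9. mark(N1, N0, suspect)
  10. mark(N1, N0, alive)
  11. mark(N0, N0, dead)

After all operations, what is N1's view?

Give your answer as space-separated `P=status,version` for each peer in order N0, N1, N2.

Op 1: N0 marks N0=suspect -> (suspect,v1)
Op 2: N2 marks N1=suspect -> (suspect,v1)
Op 3: gossip N1<->N0 -> N1.N0=(suspect,v1) N1.N1=(alive,v0) N1.N2=(alive,v0) | N0.N0=(suspect,v1) N0.N1=(alive,v0) N0.N2=(alive,v0)
Op 4: N1 marks N1=alive -> (alive,v1)
Op 5: gossip N0<->N2 -> N0.N0=(suspect,v1) N0.N1=(suspect,v1) N0.N2=(alive,v0) | N2.N0=(suspect,v1) N2.N1=(suspect,v1) N2.N2=(alive,v0)
Op 6: N2 marks N0=dead -> (dead,v2)
Op 7: gossip N0<->N2 -> N0.N0=(dead,v2) N0.N1=(suspect,v1) N0.N2=(alive,v0) | N2.N0=(dead,v2) N2.N1=(suspect,v1) N2.N2=(alive,v0)
Op 8: gossip N1<->N2 -> N1.N0=(dead,v2) N1.N1=(alive,v1) N1.N2=(alive,v0) | N2.N0=(dead,v2) N2.N1=(suspect,v1) N2.N2=(alive,v0)
Op 9: N1 marks N0=suspect -> (suspect,v3)
Op 10: N1 marks N0=alive -> (alive,v4)
Op 11: N0 marks N0=dead -> (dead,v3)

Answer: N0=alive,4 N1=alive,1 N2=alive,0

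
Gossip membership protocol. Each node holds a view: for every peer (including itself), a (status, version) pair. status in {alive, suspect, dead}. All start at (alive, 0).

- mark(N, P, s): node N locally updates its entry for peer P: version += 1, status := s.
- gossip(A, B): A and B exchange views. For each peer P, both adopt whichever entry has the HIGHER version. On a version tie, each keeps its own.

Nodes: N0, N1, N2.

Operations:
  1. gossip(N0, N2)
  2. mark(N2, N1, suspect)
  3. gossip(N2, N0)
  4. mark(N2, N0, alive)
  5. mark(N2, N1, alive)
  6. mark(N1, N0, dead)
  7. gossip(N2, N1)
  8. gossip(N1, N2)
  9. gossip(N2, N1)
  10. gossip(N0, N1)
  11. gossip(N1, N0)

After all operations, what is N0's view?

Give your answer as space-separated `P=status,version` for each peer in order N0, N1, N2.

Op 1: gossip N0<->N2 -> N0.N0=(alive,v0) N0.N1=(alive,v0) N0.N2=(alive,v0) | N2.N0=(alive,v0) N2.N1=(alive,v0) N2.N2=(alive,v0)
Op 2: N2 marks N1=suspect -> (suspect,v1)
Op 3: gossip N2<->N0 -> N2.N0=(alive,v0) N2.N1=(suspect,v1) N2.N2=(alive,v0) | N0.N0=(alive,v0) N0.N1=(suspect,v1) N0.N2=(alive,v0)
Op 4: N2 marks N0=alive -> (alive,v1)
Op 5: N2 marks N1=alive -> (alive,v2)
Op 6: N1 marks N0=dead -> (dead,v1)
Op 7: gossip N2<->N1 -> N2.N0=(alive,v1) N2.N1=(alive,v2) N2.N2=(alive,v0) | N1.N0=(dead,v1) N1.N1=(alive,v2) N1.N2=(alive,v0)
Op 8: gossip N1<->N2 -> N1.N0=(dead,v1) N1.N1=(alive,v2) N1.N2=(alive,v0) | N2.N0=(alive,v1) N2.N1=(alive,v2) N2.N2=(alive,v0)
Op 9: gossip N2<->N1 -> N2.N0=(alive,v1) N2.N1=(alive,v2) N2.N2=(alive,v0) | N1.N0=(dead,v1) N1.N1=(alive,v2) N1.N2=(alive,v0)
Op 10: gossip N0<->N1 -> N0.N0=(dead,v1) N0.N1=(alive,v2) N0.N2=(alive,v0) | N1.N0=(dead,v1) N1.N1=(alive,v2) N1.N2=(alive,v0)
Op 11: gossip N1<->N0 -> N1.N0=(dead,v1) N1.N1=(alive,v2) N1.N2=(alive,v0) | N0.N0=(dead,v1) N0.N1=(alive,v2) N0.N2=(alive,v0)

Answer: N0=dead,1 N1=alive,2 N2=alive,0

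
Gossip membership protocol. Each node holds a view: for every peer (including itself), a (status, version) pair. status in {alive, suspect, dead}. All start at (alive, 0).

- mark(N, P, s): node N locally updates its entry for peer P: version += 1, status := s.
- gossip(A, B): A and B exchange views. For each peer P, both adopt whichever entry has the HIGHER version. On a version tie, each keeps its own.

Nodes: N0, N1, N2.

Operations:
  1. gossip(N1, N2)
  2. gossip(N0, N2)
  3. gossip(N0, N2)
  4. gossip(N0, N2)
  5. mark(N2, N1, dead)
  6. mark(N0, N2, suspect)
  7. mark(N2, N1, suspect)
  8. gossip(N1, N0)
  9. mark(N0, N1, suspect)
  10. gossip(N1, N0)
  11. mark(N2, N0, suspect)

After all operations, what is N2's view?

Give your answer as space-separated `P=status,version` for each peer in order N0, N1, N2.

Op 1: gossip N1<->N2 -> N1.N0=(alive,v0) N1.N1=(alive,v0) N1.N2=(alive,v0) | N2.N0=(alive,v0) N2.N1=(alive,v0) N2.N2=(alive,v0)
Op 2: gossip N0<->N2 -> N0.N0=(alive,v0) N0.N1=(alive,v0) N0.N2=(alive,v0) | N2.N0=(alive,v0) N2.N1=(alive,v0) N2.N2=(alive,v0)
Op 3: gossip N0<->N2 -> N0.N0=(alive,v0) N0.N1=(alive,v0) N0.N2=(alive,v0) | N2.N0=(alive,v0) N2.N1=(alive,v0) N2.N2=(alive,v0)
Op 4: gossip N0<->N2 -> N0.N0=(alive,v0) N0.N1=(alive,v0) N0.N2=(alive,v0) | N2.N0=(alive,v0) N2.N1=(alive,v0) N2.N2=(alive,v0)
Op 5: N2 marks N1=dead -> (dead,v1)
Op 6: N0 marks N2=suspect -> (suspect,v1)
Op 7: N2 marks N1=suspect -> (suspect,v2)
Op 8: gossip N1<->N0 -> N1.N0=(alive,v0) N1.N1=(alive,v0) N1.N2=(suspect,v1) | N0.N0=(alive,v0) N0.N1=(alive,v0) N0.N2=(suspect,v1)
Op 9: N0 marks N1=suspect -> (suspect,v1)
Op 10: gossip N1<->N0 -> N1.N0=(alive,v0) N1.N1=(suspect,v1) N1.N2=(suspect,v1) | N0.N0=(alive,v0) N0.N1=(suspect,v1) N0.N2=(suspect,v1)
Op 11: N2 marks N0=suspect -> (suspect,v1)

Answer: N0=suspect,1 N1=suspect,2 N2=alive,0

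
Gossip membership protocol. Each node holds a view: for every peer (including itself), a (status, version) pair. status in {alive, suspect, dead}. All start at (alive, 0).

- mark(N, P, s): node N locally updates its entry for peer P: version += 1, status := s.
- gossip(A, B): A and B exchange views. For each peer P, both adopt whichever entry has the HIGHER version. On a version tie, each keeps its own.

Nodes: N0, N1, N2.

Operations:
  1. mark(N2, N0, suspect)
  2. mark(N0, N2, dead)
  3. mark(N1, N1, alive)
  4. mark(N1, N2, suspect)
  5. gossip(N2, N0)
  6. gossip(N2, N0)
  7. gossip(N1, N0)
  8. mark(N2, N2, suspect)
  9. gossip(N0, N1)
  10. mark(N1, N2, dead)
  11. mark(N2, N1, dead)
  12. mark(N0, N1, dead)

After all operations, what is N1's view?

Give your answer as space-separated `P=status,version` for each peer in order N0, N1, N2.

Answer: N0=suspect,1 N1=alive,1 N2=dead,2

Derivation:
Op 1: N2 marks N0=suspect -> (suspect,v1)
Op 2: N0 marks N2=dead -> (dead,v1)
Op 3: N1 marks N1=alive -> (alive,v1)
Op 4: N1 marks N2=suspect -> (suspect,v1)
Op 5: gossip N2<->N0 -> N2.N0=(suspect,v1) N2.N1=(alive,v0) N2.N2=(dead,v1) | N0.N0=(suspect,v1) N0.N1=(alive,v0) N0.N2=(dead,v1)
Op 6: gossip N2<->N0 -> N2.N0=(suspect,v1) N2.N1=(alive,v0) N2.N2=(dead,v1) | N0.N0=(suspect,v1) N0.N1=(alive,v0) N0.N2=(dead,v1)
Op 7: gossip N1<->N0 -> N1.N0=(suspect,v1) N1.N1=(alive,v1) N1.N2=(suspect,v1) | N0.N0=(suspect,v1) N0.N1=(alive,v1) N0.N2=(dead,v1)
Op 8: N2 marks N2=suspect -> (suspect,v2)
Op 9: gossip N0<->N1 -> N0.N0=(suspect,v1) N0.N1=(alive,v1) N0.N2=(dead,v1) | N1.N0=(suspect,v1) N1.N1=(alive,v1) N1.N2=(suspect,v1)
Op 10: N1 marks N2=dead -> (dead,v2)
Op 11: N2 marks N1=dead -> (dead,v1)
Op 12: N0 marks N1=dead -> (dead,v2)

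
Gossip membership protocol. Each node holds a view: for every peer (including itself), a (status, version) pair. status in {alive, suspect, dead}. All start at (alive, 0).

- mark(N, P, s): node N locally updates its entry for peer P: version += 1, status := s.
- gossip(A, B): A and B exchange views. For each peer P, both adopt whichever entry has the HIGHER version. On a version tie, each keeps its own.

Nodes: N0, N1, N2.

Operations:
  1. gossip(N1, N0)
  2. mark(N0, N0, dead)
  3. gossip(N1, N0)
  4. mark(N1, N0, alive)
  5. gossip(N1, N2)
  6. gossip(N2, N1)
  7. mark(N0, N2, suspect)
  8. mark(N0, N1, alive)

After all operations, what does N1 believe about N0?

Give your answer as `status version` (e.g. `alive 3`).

Op 1: gossip N1<->N0 -> N1.N0=(alive,v0) N1.N1=(alive,v0) N1.N2=(alive,v0) | N0.N0=(alive,v0) N0.N1=(alive,v0) N0.N2=(alive,v0)
Op 2: N0 marks N0=dead -> (dead,v1)
Op 3: gossip N1<->N0 -> N1.N0=(dead,v1) N1.N1=(alive,v0) N1.N2=(alive,v0) | N0.N0=(dead,v1) N0.N1=(alive,v0) N0.N2=(alive,v0)
Op 4: N1 marks N0=alive -> (alive,v2)
Op 5: gossip N1<->N2 -> N1.N0=(alive,v2) N1.N1=(alive,v0) N1.N2=(alive,v0) | N2.N0=(alive,v2) N2.N1=(alive,v0) N2.N2=(alive,v0)
Op 6: gossip N2<->N1 -> N2.N0=(alive,v2) N2.N1=(alive,v0) N2.N2=(alive,v0) | N1.N0=(alive,v2) N1.N1=(alive,v0) N1.N2=(alive,v0)
Op 7: N0 marks N2=suspect -> (suspect,v1)
Op 8: N0 marks N1=alive -> (alive,v1)

Answer: alive 2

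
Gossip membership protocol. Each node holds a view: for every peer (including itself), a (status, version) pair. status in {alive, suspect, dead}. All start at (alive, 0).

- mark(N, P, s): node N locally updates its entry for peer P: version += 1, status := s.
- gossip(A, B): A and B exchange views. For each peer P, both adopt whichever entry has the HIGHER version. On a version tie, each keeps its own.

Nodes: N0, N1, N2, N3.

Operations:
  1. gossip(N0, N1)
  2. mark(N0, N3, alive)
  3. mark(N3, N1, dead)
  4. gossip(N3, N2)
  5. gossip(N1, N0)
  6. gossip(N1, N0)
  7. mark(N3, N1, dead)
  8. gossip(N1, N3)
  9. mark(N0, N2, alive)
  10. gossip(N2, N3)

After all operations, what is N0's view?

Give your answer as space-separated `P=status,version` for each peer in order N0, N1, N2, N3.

Answer: N0=alive,0 N1=alive,0 N2=alive,1 N3=alive,1

Derivation:
Op 1: gossip N0<->N1 -> N0.N0=(alive,v0) N0.N1=(alive,v0) N0.N2=(alive,v0) N0.N3=(alive,v0) | N1.N0=(alive,v0) N1.N1=(alive,v0) N1.N2=(alive,v0) N1.N3=(alive,v0)
Op 2: N0 marks N3=alive -> (alive,v1)
Op 3: N3 marks N1=dead -> (dead,v1)
Op 4: gossip N3<->N2 -> N3.N0=(alive,v0) N3.N1=(dead,v1) N3.N2=(alive,v0) N3.N3=(alive,v0) | N2.N0=(alive,v0) N2.N1=(dead,v1) N2.N2=(alive,v0) N2.N3=(alive,v0)
Op 5: gossip N1<->N0 -> N1.N0=(alive,v0) N1.N1=(alive,v0) N1.N2=(alive,v0) N1.N3=(alive,v1) | N0.N0=(alive,v0) N0.N1=(alive,v0) N0.N2=(alive,v0) N0.N3=(alive,v1)
Op 6: gossip N1<->N0 -> N1.N0=(alive,v0) N1.N1=(alive,v0) N1.N2=(alive,v0) N1.N3=(alive,v1) | N0.N0=(alive,v0) N0.N1=(alive,v0) N0.N2=(alive,v0) N0.N3=(alive,v1)
Op 7: N3 marks N1=dead -> (dead,v2)
Op 8: gossip N1<->N3 -> N1.N0=(alive,v0) N1.N1=(dead,v2) N1.N2=(alive,v0) N1.N3=(alive,v1) | N3.N0=(alive,v0) N3.N1=(dead,v2) N3.N2=(alive,v0) N3.N3=(alive,v1)
Op 9: N0 marks N2=alive -> (alive,v1)
Op 10: gossip N2<->N3 -> N2.N0=(alive,v0) N2.N1=(dead,v2) N2.N2=(alive,v0) N2.N3=(alive,v1) | N3.N0=(alive,v0) N3.N1=(dead,v2) N3.N2=(alive,v0) N3.N3=(alive,v1)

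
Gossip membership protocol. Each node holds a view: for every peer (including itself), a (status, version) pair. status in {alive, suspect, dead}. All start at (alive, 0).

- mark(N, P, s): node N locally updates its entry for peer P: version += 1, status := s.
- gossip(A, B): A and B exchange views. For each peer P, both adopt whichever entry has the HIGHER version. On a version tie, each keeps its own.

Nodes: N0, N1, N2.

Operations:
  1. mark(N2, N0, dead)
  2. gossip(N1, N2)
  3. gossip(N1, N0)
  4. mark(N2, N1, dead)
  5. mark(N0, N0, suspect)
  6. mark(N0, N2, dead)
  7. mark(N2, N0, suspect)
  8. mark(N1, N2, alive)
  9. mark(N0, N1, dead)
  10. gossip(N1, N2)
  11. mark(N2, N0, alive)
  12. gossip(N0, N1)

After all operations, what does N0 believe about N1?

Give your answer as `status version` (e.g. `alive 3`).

Answer: dead 1

Derivation:
Op 1: N2 marks N0=dead -> (dead,v1)
Op 2: gossip N1<->N2 -> N1.N0=(dead,v1) N1.N1=(alive,v0) N1.N2=(alive,v0) | N2.N0=(dead,v1) N2.N1=(alive,v0) N2.N2=(alive,v0)
Op 3: gossip N1<->N0 -> N1.N0=(dead,v1) N1.N1=(alive,v0) N1.N2=(alive,v0) | N0.N0=(dead,v1) N0.N1=(alive,v0) N0.N2=(alive,v0)
Op 4: N2 marks N1=dead -> (dead,v1)
Op 5: N0 marks N0=suspect -> (suspect,v2)
Op 6: N0 marks N2=dead -> (dead,v1)
Op 7: N2 marks N0=suspect -> (suspect,v2)
Op 8: N1 marks N2=alive -> (alive,v1)
Op 9: N0 marks N1=dead -> (dead,v1)
Op 10: gossip N1<->N2 -> N1.N0=(suspect,v2) N1.N1=(dead,v1) N1.N2=(alive,v1) | N2.N0=(suspect,v2) N2.N1=(dead,v1) N2.N2=(alive,v1)
Op 11: N2 marks N0=alive -> (alive,v3)
Op 12: gossip N0<->N1 -> N0.N0=(suspect,v2) N0.N1=(dead,v1) N0.N2=(dead,v1) | N1.N0=(suspect,v2) N1.N1=(dead,v1) N1.N2=(alive,v1)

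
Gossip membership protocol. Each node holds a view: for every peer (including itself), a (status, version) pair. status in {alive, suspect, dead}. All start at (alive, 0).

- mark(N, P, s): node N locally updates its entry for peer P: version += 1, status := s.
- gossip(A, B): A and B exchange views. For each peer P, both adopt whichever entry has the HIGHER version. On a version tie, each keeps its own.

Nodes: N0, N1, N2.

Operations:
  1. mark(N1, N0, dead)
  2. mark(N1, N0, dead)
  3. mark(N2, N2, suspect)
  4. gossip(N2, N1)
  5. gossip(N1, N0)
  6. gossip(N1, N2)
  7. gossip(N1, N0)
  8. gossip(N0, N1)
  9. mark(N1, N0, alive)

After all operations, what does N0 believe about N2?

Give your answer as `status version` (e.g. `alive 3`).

Answer: suspect 1

Derivation:
Op 1: N1 marks N0=dead -> (dead,v1)
Op 2: N1 marks N0=dead -> (dead,v2)
Op 3: N2 marks N2=suspect -> (suspect,v1)
Op 4: gossip N2<->N1 -> N2.N0=(dead,v2) N2.N1=(alive,v0) N2.N2=(suspect,v1) | N1.N0=(dead,v2) N1.N1=(alive,v0) N1.N2=(suspect,v1)
Op 5: gossip N1<->N0 -> N1.N0=(dead,v2) N1.N1=(alive,v0) N1.N2=(suspect,v1) | N0.N0=(dead,v2) N0.N1=(alive,v0) N0.N2=(suspect,v1)
Op 6: gossip N1<->N2 -> N1.N0=(dead,v2) N1.N1=(alive,v0) N1.N2=(suspect,v1) | N2.N0=(dead,v2) N2.N1=(alive,v0) N2.N2=(suspect,v1)
Op 7: gossip N1<->N0 -> N1.N0=(dead,v2) N1.N1=(alive,v0) N1.N2=(suspect,v1) | N0.N0=(dead,v2) N0.N1=(alive,v0) N0.N2=(suspect,v1)
Op 8: gossip N0<->N1 -> N0.N0=(dead,v2) N0.N1=(alive,v0) N0.N2=(suspect,v1) | N1.N0=(dead,v2) N1.N1=(alive,v0) N1.N2=(suspect,v1)
Op 9: N1 marks N0=alive -> (alive,v3)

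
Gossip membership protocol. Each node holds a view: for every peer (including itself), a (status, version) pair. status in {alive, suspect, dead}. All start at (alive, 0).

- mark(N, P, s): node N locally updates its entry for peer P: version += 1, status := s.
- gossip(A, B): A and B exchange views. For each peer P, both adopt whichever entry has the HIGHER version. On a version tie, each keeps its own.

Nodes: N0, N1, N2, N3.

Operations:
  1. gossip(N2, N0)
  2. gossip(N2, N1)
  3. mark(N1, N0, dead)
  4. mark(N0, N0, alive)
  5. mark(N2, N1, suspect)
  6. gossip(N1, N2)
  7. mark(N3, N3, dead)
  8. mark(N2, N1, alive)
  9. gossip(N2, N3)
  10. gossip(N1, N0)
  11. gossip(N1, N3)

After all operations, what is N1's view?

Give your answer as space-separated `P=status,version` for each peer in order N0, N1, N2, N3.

Answer: N0=dead,1 N1=alive,2 N2=alive,0 N3=dead,1

Derivation:
Op 1: gossip N2<->N0 -> N2.N0=(alive,v0) N2.N1=(alive,v0) N2.N2=(alive,v0) N2.N3=(alive,v0) | N0.N0=(alive,v0) N0.N1=(alive,v0) N0.N2=(alive,v0) N0.N3=(alive,v0)
Op 2: gossip N2<->N1 -> N2.N0=(alive,v0) N2.N1=(alive,v0) N2.N2=(alive,v0) N2.N3=(alive,v0) | N1.N0=(alive,v0) N1.N1=(alive,v0) N1.N2=(alive,v0) N1.N3=(alive,v0)
Op 3: N1 marks N0=dead -> (dead,v1)
Op 4: N0 marks N0=alive -> (alive,v1)
Op 5: N2 marks N1=suspect -> (suspect,v1)
Op 6: gossip N1<->N2 -> N1.N0=(dead,v1) N1.N1=(suspect,v1) N1.N2=(alive,v0) N1.N3=(alive,v0) | N2.N0=(dead,v1) N2.N1=(suspect,v1) N2.N2=(alive,v0) N2.N3=(alive,v0)
Op 7: N3 marks N3=dead -> (dead,v1)
Op 8: N2 marks N1=alive -> (alive,v2)
Op 9: gossip N2<->N3 -> N2.N0=(dead,v1) N2.N1=(alive,v2) N2.N2=(alive,v0) N2.N3=(dead,v1) | N3.N0=(dead,v1) N3.N1=(alive,v2) N3.N2=(alive,v0) N3.N3=(dead,v1)
Op 10: gossip N1<->N0 -> N1.N0=(dead,v1) N1.N1=(suspect,v1) N1.N2=(alive,v0) N1.N3=(alive,v0) | N0.N0=(alive,v1) N0.N1=(suspect,v1) N0.N2=(alive,v0) N0.N3=(alive,v0)
Op 11: gossip N1<->N3 -> N1.N0=(dead,v1) N1.N1=(alive,v2) N1.N2=(alive,v0) N1.N3=(dead,v1) | N3.N0=(dead,v1) N3.N1=(alive,v2) N3.N2=(alive,v0) N3.N3=(dead,v1)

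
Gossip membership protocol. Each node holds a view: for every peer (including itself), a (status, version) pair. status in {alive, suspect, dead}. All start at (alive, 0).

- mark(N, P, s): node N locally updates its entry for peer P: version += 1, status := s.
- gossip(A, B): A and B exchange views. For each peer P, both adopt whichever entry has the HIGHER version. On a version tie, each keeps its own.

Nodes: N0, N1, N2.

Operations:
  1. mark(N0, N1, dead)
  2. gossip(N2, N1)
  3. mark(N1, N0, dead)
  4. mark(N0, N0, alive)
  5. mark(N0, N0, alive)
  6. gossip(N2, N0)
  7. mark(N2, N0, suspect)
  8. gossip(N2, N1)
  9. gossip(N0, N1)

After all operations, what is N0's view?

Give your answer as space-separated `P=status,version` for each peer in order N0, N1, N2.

Answer: N0=suspect,3 N1=dead,1 N2=alive,0

Derivation:
Op 1: N0 marks N1=dead -> (dead,v1)
Op 2: gossip N2<->N1 -> N2.N0=(alive,v0) N2.N1=(alive,v0) N2.N2=(alive,v0) | N1.N0=(alive,v0) N1.N1=(alive,v0) N1.N2=(alive,v0)
Op 3: N1 marks N0=dead -> (dead,v1)
Op 4: N0 marks N0=alive -> (alive,v1)
Op 5: N0 marks N0=alive -> (alive,v2)
Op 6: gossip N2<->N0 -> N2.N0=(alive,v2) N2.N1=(dead,v1) N2.N2=(alive,v0) | N0.N0=(alive,v2) N0.N1=(dead,v1) N0.N2=(alive,v0)
Op 7: N2 marks N0=suspect -> (suspect,v3)
Op 8: gossip N2<->N1 -> N2.N0=(suspect,v3) N2.N1=(dead,v1) N2.N2=(alive,v0) | N1.N0=(suspect,v3) N1.N1=(dead,v1) N1.N2=(alive,v0)
Op 9: gossip N0<->N1 -> N0.N0=(suspect,v3) N0.N1=(dead,v1) N0.N2=(alive,v0) | N1.N0=(suspect,v3) N1.N1=(dead,v1) N1.N2=(alive,v0)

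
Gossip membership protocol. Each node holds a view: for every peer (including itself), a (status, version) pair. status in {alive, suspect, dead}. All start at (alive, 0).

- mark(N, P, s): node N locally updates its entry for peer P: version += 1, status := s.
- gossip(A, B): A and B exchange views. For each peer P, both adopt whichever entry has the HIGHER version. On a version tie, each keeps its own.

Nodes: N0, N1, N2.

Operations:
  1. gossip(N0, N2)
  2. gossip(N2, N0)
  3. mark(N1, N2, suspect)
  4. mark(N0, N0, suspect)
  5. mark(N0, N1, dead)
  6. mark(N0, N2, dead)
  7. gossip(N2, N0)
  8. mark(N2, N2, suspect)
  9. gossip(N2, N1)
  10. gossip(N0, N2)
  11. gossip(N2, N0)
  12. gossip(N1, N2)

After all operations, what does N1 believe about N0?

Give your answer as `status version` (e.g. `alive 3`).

Answer: suspect 1

Derivation:
Op 1: gossip N0<->N2 -> N0.N0=(alive,v0) N0.N1=(alive,v0) N0.N2=(alive,v0) | N2.N0=(alive,v0) N2.N1=(alive,v0) N2.N2=(alive,v0)
Op 2: gossip N2<->N0 -> N2.N0=(alive,v0) N2.N1=(alive,v0) N2.N2=(alive,v0) | N0.N0=(alive,v0) N0.N1=(alive,v0) N0.N2=(alive,v0)
Op 3: N1 marks N2=suspect -> (suspect,v1)
Op 4: N0 marks N0=suspect -> (suspect,v1)
Op 5: N0 marks N1=dead -> (dead,v1)
Op 6: N0 marks N2=dead -> (dead,v1)
Op 7: gossip N2<->N0 -> N2.N0=(suspect,v1) N2.N1=(dead,v1) N2.N2=(dead,v1) | N0.N0=(suspect,v1) N0.N1=(dead,v1) N0.N2=(dead,v1)
Op 8: N2 marks N2=suspect -> (suspect,v2)
Op 9: gossip N2<->N1 -> N2.N0=(suspect,v1) N2.N1=(dead,v1) N2.N2=(suspect,v2) | N1.N0=(suspect,v1) N1.N1=(dead,v1) N1.N2=(suspect,v2)
Op 10: gossip N0<->N2 -> N0.N0=(suspect,v1) N0.N1=(dead,v1) N0.N2=(suspect,v2) | N2.N0=(suspect,v1) N2.N1=(dead,v1) N2.N2=(suspect,v2)
Op 11: gossip N2<->N0 -> N2.N0=(suspect,v1) N2.N1=(dead,v1) N2.N2=(suspect,v2) | N0.N0=(suspect,v1) N0.N1=(dead,v1) N0.N2=(suspect,v2)
Op 12: gossip N1<->N2 -> N1.N0=(suspect,v1) N1.N1=(dead,v1) N1.N2=(suspect,v2) | N2.N0=(suspect,v1) N2.N1=(dead,v1) N2.N2=(suspect,v2)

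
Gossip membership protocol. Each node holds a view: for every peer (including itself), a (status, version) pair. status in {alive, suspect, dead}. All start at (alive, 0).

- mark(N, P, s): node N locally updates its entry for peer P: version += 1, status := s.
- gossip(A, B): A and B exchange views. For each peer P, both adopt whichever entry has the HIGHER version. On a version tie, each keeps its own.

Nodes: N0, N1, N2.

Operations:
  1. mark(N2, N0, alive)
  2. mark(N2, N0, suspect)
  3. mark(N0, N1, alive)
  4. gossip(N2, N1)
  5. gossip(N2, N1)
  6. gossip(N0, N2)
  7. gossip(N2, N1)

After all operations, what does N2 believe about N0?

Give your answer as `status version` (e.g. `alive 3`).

Op 1: N2 marks N0=alive -> (alive,v1)
Op 2: N2 marks N0=suspect -> (suspect,v2)
Op 3: N0 marks N1=alive -> (alive,v1)
Op 4: gossip N2<->N1 -> N2.N0=(suspect,v2) N2.N1=(alive,v0) N2.N2=(alive,v0) | N1.N0=(suspect,v2) N1.N1=(alive,v0) N1.N2=(alive,v0)
Op 5: gossip N2<->N1 -> N2.N0=(suspect,v2) N2.N1=(alive,v0) N2.N2=(alive,v0) | N1.N0=(suspect,v2) N1.N1=(alive,v0) N1.N2=(alive,v0)
Op 6: gossip N0<->N2 -> N0.N0=(suspect,v2) N0.N1=(alive,v1) N0.N2=(alive,v0) | N2.N0=(suspect,v2) N2.N1=(alive,v1) N2.N2=(alive,v0)
Op 7: gossip N2<->N1 -> N2.N0=(suspect,v2) N2.N1=(alive,v1) N2.N2=(alive,v0) | N1.N0=(suspect,v2) N1.N1=(alive,v1) N1.N2=(alive,v0)

Answer: suspect 2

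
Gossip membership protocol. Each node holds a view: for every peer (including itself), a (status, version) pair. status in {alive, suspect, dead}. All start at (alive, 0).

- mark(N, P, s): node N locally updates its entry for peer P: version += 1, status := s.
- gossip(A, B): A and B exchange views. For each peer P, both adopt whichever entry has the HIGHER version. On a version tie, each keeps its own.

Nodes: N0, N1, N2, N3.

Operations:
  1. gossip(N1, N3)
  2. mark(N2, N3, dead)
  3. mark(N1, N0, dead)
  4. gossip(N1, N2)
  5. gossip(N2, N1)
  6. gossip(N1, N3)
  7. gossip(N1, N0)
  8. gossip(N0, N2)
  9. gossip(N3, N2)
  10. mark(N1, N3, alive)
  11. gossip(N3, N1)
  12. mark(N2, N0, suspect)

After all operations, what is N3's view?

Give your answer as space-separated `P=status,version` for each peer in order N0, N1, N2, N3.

Op 1: gossip N1<->N3 -> N1.N0=(alive,v0) N1.N1=(alive,v0) N1.N2=(alive,v0) N1.N3=(alive,v0) | N3.N0=(alive,v0) N3.N1=(alive,v0) N3.N2=(alive,v0) N3.N3=(alive,v0)
Op 2: N2 marks N3=dead -> (dead,v1)
Op 3: N1 marks N0=dead -> (dead,v1)
Op 4: gossip N1<->N2 -> N1.N0=(dead,v1) N1.N1=(alive,v0) N1.N2=(alive,v0) N1.N3=(dead,v1) | N2.N0=(dead,v1) N2.N1=(alive,v0) N2.N2=(alive,v0) N2.N3=(dead,v1)
Op 5: gossip N2<->N1 -> N2.N0=(dead,v1) N2.N1=(alive,v0) N2.N2=(alive,v0) N2.N3=(dead,v1) | N1.N0=(dead,v1) N1.N1=(alive,v0) N1.N2=(alive,v0) N1.N3=(dead,v1)
Op 6: gossip N1<->N3 -> N1.N0=(dead,v1) N1.N1=(alive,v0) N1.N2=(alive,v0) N1.N3=(dead,v1) | N3.N0=(dead,v1) N3.N1=(alive,v0) N3.N2=(alive,v0) N3.N3=(dead,v1)
Op 7: gossip N1<->N0 -> N1.N0=(dead,v1) N1.N1=(alive,v0) N1.N2=(alive,v0) N1.N3=(dead,v1) | N0.N0=(dead,v1) N0.N1=(alive,v0) N0.N2=(alive,v0) N0.N3=(dead,v1)
Op 8: gossip N0<->N2 -> N0.N0=(dead,v1) N0.N1=(alive,v0) N0.N2=(alive,v0) N0.N3=(dead,v1) | N2.N0=(dead,v1) N2.N1=(alive,v0) N2.N2=(alive,v0) N2.N3=(dead,v1)
Op 9: gossip N3<->N2 -> N3.N0=(dead,v1) N3.N1=(alive,v0) N3.N2=(alive,v0) N3.N3=(dead,v1) | N2.N0=(dead,v1) N2.N1=(alive,v0) N2.N2=(alive,v0) N2.N3=(dead,v1)
Op 10: N1 marks N3=alive -> (alive,v2)
Op 11: gossip N3<->N1 -> N3.N0=(dead,v1) N3.N1=(alive,v0) N3.N2=(alive,v0) N3.N3=(alive,v2) | N1.N0=(dead,v1) N1.N1=(alive,v0) N1.N2=(alive,v0) N1.N3=(alive,v2)
Op 12: N2 marks N0=suspect -> (suspect,v2)

Answer: N0=dead,1 N1=alive,0 N2=alive,0 N3=alive,2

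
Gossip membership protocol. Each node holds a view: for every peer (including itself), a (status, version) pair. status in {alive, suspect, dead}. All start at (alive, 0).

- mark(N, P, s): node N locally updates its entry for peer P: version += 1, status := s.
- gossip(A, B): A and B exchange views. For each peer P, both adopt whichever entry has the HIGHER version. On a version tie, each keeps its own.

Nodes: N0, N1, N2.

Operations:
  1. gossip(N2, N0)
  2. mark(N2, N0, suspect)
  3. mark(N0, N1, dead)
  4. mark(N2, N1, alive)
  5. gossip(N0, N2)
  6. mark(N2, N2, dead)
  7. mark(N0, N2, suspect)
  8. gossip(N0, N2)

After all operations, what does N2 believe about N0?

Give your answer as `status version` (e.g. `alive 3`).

Answer: suspect 1

Derivation:
Op 1: gossip N2<->N0 -> N2.N0=(alive,v0) N2.N1=(alive,v0) N2.N2=(alive,v0) | N0.N0=(alive,v0) N0.N1=(alive,v0) N0.N2=(alive,v0)
Op 2: N2 marks N0=suspect -> (suspect,v1)
Op 3: N0 marks N1=dead -> (dead,v1)
Op 4: N2 marks N1=alive -> (alive,v1)
Op 5: gossip N0<->N2 -> N0.N0=(suspect,v1) N0.N1=(dead,v1) N0.N2=(alive,v0) | N2.N0=(suspect,v1) N2.N1=(alive,v1) N2.N2=(alive,v0)
Op 6: N2 marks N2=dead -> (dead,v1)
Op 7: N0 marks N2=suspect -> (suspect,v1)
Op 8: gossip N0<->N2 -> N0.N0=(suspect,v1) N0.N1=(dead,v1) N0.N2=(suspect,v1) | N2.N0=(suspect,v1) N2.N1=(alive,v1) N2.N2=(dead,v1)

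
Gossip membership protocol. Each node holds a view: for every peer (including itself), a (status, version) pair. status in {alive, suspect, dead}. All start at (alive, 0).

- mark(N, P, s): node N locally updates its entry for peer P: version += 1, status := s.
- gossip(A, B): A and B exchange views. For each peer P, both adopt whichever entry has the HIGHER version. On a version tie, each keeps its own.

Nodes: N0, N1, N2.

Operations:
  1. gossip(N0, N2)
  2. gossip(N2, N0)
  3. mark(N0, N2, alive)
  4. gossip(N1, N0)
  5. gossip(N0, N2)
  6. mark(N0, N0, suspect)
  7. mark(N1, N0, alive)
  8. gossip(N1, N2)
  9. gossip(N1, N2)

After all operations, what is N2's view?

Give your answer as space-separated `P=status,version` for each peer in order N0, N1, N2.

Op 1: gossip N0<->N2 -> N0.N0=(alive,v0) N0.N1=(alive,v0) N0.N2=(alive,v0) | N2.N0=(alive,v0) N2.N1=(alive,v0) N2.N2=(alive,v0)
Op 2: gossip N2<->N0 -> N2.N0=(alive,v0) N2.N1=(alive,v0) N2.N2=(alive,v0) | N0.N0=(alive,v0) N0.N1=(alive,v0) N0.N2=(alive,v0)
Op 3: N0 marks N2=alive -> (alive,v1)
Op 4: gossip N1<->N0 -> N1.N0=(alive,v0) N1.N1=(alive,v0) N1.N2=(alive,v1) | N0.N0=(alive,v0) N0.N1=(alive,v0) N0.N2=(alive,v1)
Op 5: gossip N0<->N2 -> N0.N0=(alive,v0) N0.N1=(alive,v0) N0.N2=(alive,v1) | N2.N0=(alive,v0) N2.N1=(alive,v0) N2.N2=(alive,v1)
Op 6: N0 marks N0=suspect -> (suspect,v1)
Op 7: N1 marks N0=alive -> (alive,v1)
Op 8: gossip N1<->N2 -> N1.N0=(alive,v1) N1.N1=(alive,v0) N1.N2=(alive,v1) | N2.N0=(alive,v1) N2.N1=(alive,v0) N2.N2=(alive,v1)
Op 9: gossip N1<->N2 -> N1.N0=(alive,v1) N1.N1=(alive,v0) N1.N2=(alive,v1) | N2.N0=(alive,v1) N2.N1=(alive,v0) N2.N2=(alive,v1)

Answer: N0=alive,1 N1=alive,0 N2=alive,1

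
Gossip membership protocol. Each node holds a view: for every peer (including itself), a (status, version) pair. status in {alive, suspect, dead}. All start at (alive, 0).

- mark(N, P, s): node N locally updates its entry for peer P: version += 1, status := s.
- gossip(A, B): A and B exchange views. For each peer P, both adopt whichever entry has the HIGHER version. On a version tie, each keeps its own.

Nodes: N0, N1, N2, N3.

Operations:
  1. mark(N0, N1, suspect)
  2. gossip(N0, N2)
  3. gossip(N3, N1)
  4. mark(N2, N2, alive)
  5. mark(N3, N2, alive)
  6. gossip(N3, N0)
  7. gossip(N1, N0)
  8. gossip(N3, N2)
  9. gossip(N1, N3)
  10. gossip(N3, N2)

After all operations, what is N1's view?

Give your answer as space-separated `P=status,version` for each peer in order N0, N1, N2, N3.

Answer: N0=alive,0 N1=suspect,1 N2=alive,1 N3=alive,0

Derivation:
Op 1: N0 marks N1=suspect -> (suspect,v1)
Op 2: gossip N0<->N2 -> N0.N0=(alive,v0) N0.N1=(suspect,v1) N0.N2=(alive,v0) N0.N3=(alive,v0) | N2.N0=(alive,v0) N2.N1=(suspect,v1) N2.N2=(alive,v0) N2.N3=(alive,v0)
Op 3: gossip N3<->N1 -> N3.N0=(alive,v0) N3.N1=(alive,v0) N3.N2=(alive,v0) N3.N3=(alive,v0) | N1.N0=(alive,v0) N1.N1=(alive,v0) N1.N2=(alive,v0) N1.N3=(alive,v0)
Op 4: N2 marks N2=alive -> (alive,v1)
Op 5: N3 marks N2=alive -> (alive,v1)
Op 6: gossip N3<->N0 -> N3.N0=(alive,v0) N3.N1=(suspect,v1) N3.N2=(alive,v1) N3.N3=(alive,v0) | N0.N0=(alive,v0) N0.N1=(suspect,v1) N0.N2=(alive,v1) N0.N3=(alive,v0)
Op 7: gossip N1<->N0 -> N1.N0=(alive,v0) N1.N1=(suspect,v1) N1.N2=(alive,v1) N1.N3=(alive,v0) | N0.N0=(alive,v0) N0.N1=(suspect,v1) N0.N2=(alive,v1) N0.N3=(alive,v0)
Op 8: gossip N3<->N2 -> N3.N0=(alive,v0) N3.N1=(suspect,v1) N3.N2=(alive,v1) N3.N3=(alive,v0) | N2.N0=(alive,v0) N2.N1=(suspect,v1) N2.N2=(alive,v1) N2.N3=(alive,v0)
Op 9: gossip N1<->N3 -> N1.N0=(alive,v0) N1.N1=(suspect,v1) N1.N2=(alive,v1) N1.N3=(alive,v0) | N3.N0=(alive,v0) N3.N1=(suspect,v1) N3.N2=(alive,v1) N3.N3=(alive,v0)
Op 10: gossip N3<->N2 -> N3.N0=(alive,v0) N3.N1=(suspect,v1) N3.N2=(alive,v1) N3.N3=(alive,v0) | N2.N0=(alive,v0) N2.N1=(suspect,v1) N2.N2=(alive,v1) N2.N3=(alive,v0)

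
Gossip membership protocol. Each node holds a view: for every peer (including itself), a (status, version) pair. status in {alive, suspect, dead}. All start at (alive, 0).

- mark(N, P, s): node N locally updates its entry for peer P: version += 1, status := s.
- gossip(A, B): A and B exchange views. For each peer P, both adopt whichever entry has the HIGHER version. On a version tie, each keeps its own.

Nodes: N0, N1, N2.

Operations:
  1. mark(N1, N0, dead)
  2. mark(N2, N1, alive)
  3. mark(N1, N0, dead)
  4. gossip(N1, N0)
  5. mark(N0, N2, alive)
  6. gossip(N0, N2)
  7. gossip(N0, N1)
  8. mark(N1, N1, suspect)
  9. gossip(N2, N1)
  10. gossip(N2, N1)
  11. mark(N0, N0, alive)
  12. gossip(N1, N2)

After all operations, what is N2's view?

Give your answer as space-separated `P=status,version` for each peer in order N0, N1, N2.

Op 1: N1 marks N0=dead -> (dead,v1)
Op 2: N2 marks N1=alive -> (alive,v1)
Op 3: N1 marks N0=dead -> (dead,v2)
Op 4: gossip N1<->N0 -> N1.N0=(dead,v2) N1.N1=(alive,v0) N1.N2=(alive,v0) | N0.N0=(dead,v2) N0.N1=(alive,v0) N0.N2=(alive,v0)
Op 5: N0 marks N2=alive -> (alive,v1)
Op 6: gossip N0<->N2 -> N0.N0=(dead,v2) N0.N1=(alive,v1) N0.N2=(alive,v1) | N2.N0=(dead,v2) N2.N1=(alive,v1) N2.N2=(alive,v1)
Op 7: gossip N0<->N1 -> N0.N0=(dead,v2) N0.N1=(alive,v1) N0.N2=(alive,v1) | N1.N0=(dead,v2) N1.N1=(alive,v1) N1.N2=(alive,v1)
Op 8: N1 marks N1=suspect -> (suspect,v2)
Op 9: gossip N2<->N1 -> N2.N0=(dead,v2) N2.N1=(suspect,v2) N2.N2=(alive,v1) | N1.N0=(dead,v2) N1.N1=(suspect,v2) N1.N2=(alive,v1)
Op 10: gossip N2<->N1 -> N2.N0=(dead,v2) N2.N1=(suspect,v2) N2.N2=(alive,v1) | N1.N0=(dead,v2) N1.N1=(suspect,v2) N1.N2=(alive,v1)
Op 11: N0 marks N0=alive -> (alive,v3)
Op 12: gossip N1<->N2 -> N1.N0=(dead,v2) N1.N1=(suspect,v2) N1.N2=(alive,v1) | N2.N0=(dead,v2) N2.N1=(suspect,v2) N2.N2=(alive,v1)

Answer: N0=dead,2 N1=suspect,2 N2=alive,1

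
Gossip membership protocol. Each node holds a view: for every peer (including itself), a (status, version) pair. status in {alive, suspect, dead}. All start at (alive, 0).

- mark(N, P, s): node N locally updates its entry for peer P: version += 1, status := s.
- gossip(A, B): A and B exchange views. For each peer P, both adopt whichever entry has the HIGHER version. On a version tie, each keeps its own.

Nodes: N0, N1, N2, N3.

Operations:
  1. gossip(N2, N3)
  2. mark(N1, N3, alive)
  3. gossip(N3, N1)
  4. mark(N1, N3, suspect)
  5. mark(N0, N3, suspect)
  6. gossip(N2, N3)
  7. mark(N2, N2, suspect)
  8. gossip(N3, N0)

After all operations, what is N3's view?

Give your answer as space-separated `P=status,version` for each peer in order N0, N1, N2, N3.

Op 1: gossip N2<->N3 -> N2.N0=(alive,v0) N2.N1=(alive,v0) N2.N2=(alive,v0) N2.N3=(alive,v0) | N3.N0=(alive,v0) N3.N1=(alive,v0) N3.N2=(alive,v0) N3.N3=(alive,v0)
Op 2: N1 marks N3=alive -> (alive,v1)
Op 3: gossip N3<->N1 -> N3.N0=(alive,v0) N3.N1=(alive,v0) N3.N2=(alive,v0) N3.N3=(alive,v1) | N1.N0=(alive,v0) N1.N1=(alive,v0) N1.N2=(alive,v0) N1.N3=(alive,v1)
Op 4: N1 marks N3=suspect -> (suspect,v2)
Op 5: N0 marks N3=suspect -> (suspect,v1)
Op 6: gossip N2<->N3 -> N2.N0=(alive,v0) N2.N1=(alive,v0) N2.N2=(alive,v0) N2.N3=(alive,v1) | N3.N0=(alive,v0) N3.N1=(alive,v0) N3.N2=(alive,v0) N3.N3=(alive,v1)
Op 7: N2 marks N2=suspect -> (suspect,v1)
Op 8: gossip N3<->N0 -> N3.N0=(alive,v0) N3.N1=(alive,v0) N3.N2=(alive,v0) N3.N3=(alive,v1) | N0.N0=(alive,v0) N0.N1=(alive,v0) N0.N2=(alive,v0) N0.N3=(suspect,v1)

Answer: N0=alive,0 N1=alive,0 N2=alive,0 N3=alive,1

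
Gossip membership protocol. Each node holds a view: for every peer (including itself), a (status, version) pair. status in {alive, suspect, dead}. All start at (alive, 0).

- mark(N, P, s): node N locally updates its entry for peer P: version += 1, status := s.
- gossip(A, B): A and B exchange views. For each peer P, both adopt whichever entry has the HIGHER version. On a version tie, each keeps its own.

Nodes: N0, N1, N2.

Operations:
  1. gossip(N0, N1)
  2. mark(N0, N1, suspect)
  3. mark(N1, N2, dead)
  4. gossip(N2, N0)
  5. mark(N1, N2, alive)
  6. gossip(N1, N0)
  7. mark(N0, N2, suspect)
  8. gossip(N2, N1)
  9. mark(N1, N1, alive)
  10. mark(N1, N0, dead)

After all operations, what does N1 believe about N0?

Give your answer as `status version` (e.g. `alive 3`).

Op 1: gossip N0<->N1 -> N0.N0=(alive,v0) N0.N1=(alive,v0) N0.N2=(alive,v0) | N1.N0=(alive,v0) N1.N1=(alive,v0) N1.N2=(alive,v0)
Op 2: N0 marks N1=suspect -> (suspect,v1)
Op 3: N1 marks N2=dead -> (dead,v1)
Op 4: gossip N2<->N0 -> N2.N0=(alive,v0) N2.N1=(suspect,v1) N2.N2=(alive,v0) | N0.N0=(alive,v0) N0.N1=(suspect,v1) N0.N2=(alive,v0)
Op 5: N1 marks N2=alive -> (alive,v2)
Op 6: gossip N1<->N0 -> N1.N0=(alive,v0) N1.N1=(suspect,v1) N1.N2=(alive,v2) | N0.N0=(alive,v0) N0.N1=(suspect,v1) N0.N2=(alive,v2)
Op 7: N0 marks N2=suspect -> (suspect,v3)
Op 8: gossip N2<->N1 -> N2.N0=(alive,v0) N2.N1=(suspect,v1) N2.N2=(alive,v2) | N1.N0=(alive,v0) N1.N1=(suspect,v1) N1.N2=(alive,v2)
Op 9: N1 marks N1=alive -> (alive,v2)
Op 10: N1 marks N0=dead -> (dead,v1)

Answer: dead 1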